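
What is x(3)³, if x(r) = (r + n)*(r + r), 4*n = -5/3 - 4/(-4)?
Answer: 4913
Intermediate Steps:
n = -⅙ (n = (-5/3 - 4/(-4))/4 = (-5*⅓ - 4*(-¼))/4 = (-5/3 + 1)/4 = (¼)*(-⅔) = -⅙ ≈ -0.16667)
x(r) = 2*r*(-⅙ + r) (x(r) = (r - ⅙)*(r + r) = (-⅙ + r)*(2*r) = 2*r*(-⅙ + r))
x(3)³ = ((⅓)*3*(-1 + 6*3))³ = ((⅓)*3*(-1 + 18))³ = ((⅓)*3*17)³ = 17³ = 4913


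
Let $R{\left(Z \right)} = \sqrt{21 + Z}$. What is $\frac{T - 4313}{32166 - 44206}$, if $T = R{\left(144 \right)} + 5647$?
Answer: $- \frac{667}{6020} - \frac{\sqrt{165}}{12040} \approx -0.11186$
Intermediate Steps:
$T = 5647 + \sqrt{165}$ ($T = \sqrt{21 + 144} + 5647 = \sqrt{165} + 5647 = 5647 + \sqrt{165} \approx 5659.8$)
$\frac{T - 4313}{32166 - 44206} = \frac{\left(5647 + \sqrt{165}\right) - 4313}{32166 - 44206} = \frac{1334 + \sqrt{165}}{-12040} = \left(1334 + \sqrt{165}\right) \left(- \frac{1}{12040}\right) = - \frac{667}{6020} - \frac{\sqrt{165}}{12040}$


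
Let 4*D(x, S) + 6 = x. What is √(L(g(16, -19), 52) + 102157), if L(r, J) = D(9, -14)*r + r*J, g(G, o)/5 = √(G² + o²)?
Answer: √(408628 + 1055*√617)/2 ≈ 329.71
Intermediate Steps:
g(G, o) = 5*√(G² + o²)
D(x, S) = -3/2 + x/4
L(r, J) = 3*r/4 + J*r (L(r, J) = (-3/2 + (¼)*9)*r + r*J = (-3/2 + 9/4)*r + J*r = 3*r/4 + J*r)
√(L(g(16, -19), 52) + 102157) = √((5*√(16² + (-19)²))*(3 + 4*52)/4 + 102157) = √((5*√(256 + 361))*(3 + 208)/4 + 102157) = √((¼)*(5*√617)*211 + 102157) = √(1055*√617/4 + 102157) = √(102157 + 1055*√617/4)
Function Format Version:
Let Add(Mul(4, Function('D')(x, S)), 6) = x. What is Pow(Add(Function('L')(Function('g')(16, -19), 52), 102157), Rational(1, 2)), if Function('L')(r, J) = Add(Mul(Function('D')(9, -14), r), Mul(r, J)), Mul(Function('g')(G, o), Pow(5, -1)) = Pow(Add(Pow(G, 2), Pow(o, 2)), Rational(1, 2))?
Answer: Mul(Rational(1, 2), Pow(Add(408628, Mul(1055, Pow(617, Rational(1, 2)))), Rational(1, 2))) ≈ 329.71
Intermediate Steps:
Function('g')(G, o) = Mul(5, Pow(Add(Pow(G, 2), Pow(o, 2)), Rational(1, 2)))
Function('D')(x, S) = Add(Rational(-3, 2), Mul(Rational(1, 4), x))
Function('L')(r, J) = Add(Mul(Rational(3, 4), r), Mul(J, r)) (Function('L')(r, J) = Add(Mul(Add(Rational(-3, 2), Mul(Rational(1, 4), 9)), r), Mul(r, J)) = Add(Mul(Add(Rational(-3, 2), Rational(9, 4)), r), Mul(J, r)) = Add(Mul(Rational(3, 4), r), Mul(J, r)))
Pow(Add(Function('L')(Function('g')(16, -19), 52), 102157), Rational(1, 2)) = Pow(Add(Mul(Rational(1, 4), Mul(5, Pow(Add(Pow(16, 2), Pow(-19, 2)), Rational(1, 2))), Add(3, Mul(4, 52))), 102157), Rational(1, 2)) = Pow(Add(Mul(Rational(1, 4), Mul(5, Pow(Add(256, 361), Rational(1, 2))), Add(3, 208)), 102157), Rational(1, 2)) = Pow(Add(Mul(Rational(1, 4), Mul(5, Pow(617, Rational(1, 2))), 211), 102157), Rational(1, 2)) = Pow(Add(Mul(Rational(1055, 4), Pow(617, Rational(1, 2))), 102157), Rational(1, 2)) = Pow(Add(102157, Mul(Rational(1055, 4), Pow(617, Rational(1, 2)))), Rational(1, 2))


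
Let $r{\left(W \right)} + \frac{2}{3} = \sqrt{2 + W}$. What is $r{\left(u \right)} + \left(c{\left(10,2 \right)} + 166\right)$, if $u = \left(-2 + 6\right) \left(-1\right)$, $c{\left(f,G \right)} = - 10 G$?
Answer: $\frac{436}{3} + i \sqrt{2} \approx 145.33 + 1.4142 i$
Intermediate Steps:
$u = -4$ ($u = 4 \left(-1\right) = -4$)
$r{\left(W \right)} = - \frac{2}{3} + \sqrt{2 + W}$
$r{\left(u \right)} + \left(c{\left(10,2 \right)} + 166\right) = \left(- \frac{2}{3} + \sqrt{2 - 4}\right) + \left(\left(-10\right) 2 + 166\right) = \left(- \frac{2}{3} + \sqrt{-2}\right) + \left(-20 + 166\right) = \left(- \frac{2}{3} + i \sqrt{2}\right) + 146 = \frac{436}{3} + i \sqrt{2}$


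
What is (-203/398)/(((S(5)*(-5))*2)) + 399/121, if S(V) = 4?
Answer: 6376643/1926320 ≈ 3.3103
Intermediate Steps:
(-203/398)/(((S(5)*(-5))*2)) + 399/121 = (-203/398)/(((4*(-5))*2)) + 399/121 = (-203*1/398)/((-20*2)) + 399*(1/121) = -203/398/(-40) + 399/121 = -203/398*(-1/40) + 399/121 = 203/15920 + 399/121 = 6376643/1926320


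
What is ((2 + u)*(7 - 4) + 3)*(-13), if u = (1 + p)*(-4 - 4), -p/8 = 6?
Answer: -14781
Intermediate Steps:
p = -48 (p = -8*6 = -48)
u = 376 (u = (1 - 48)*(-4 - 4) = -47*(-8) = 376)
((2 + u)*(7 - 4) + 3)*(-13) = ((2 + 376)*(7 - 4) + 3)*(-13) = (378*3 + 3)*(-13) = (1134 + 3)*(-13) = 1137*(-13) = -14781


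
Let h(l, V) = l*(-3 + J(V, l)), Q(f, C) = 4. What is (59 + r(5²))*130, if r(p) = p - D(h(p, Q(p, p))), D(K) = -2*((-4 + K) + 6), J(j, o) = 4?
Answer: 17940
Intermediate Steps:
h(l, V) = l (h(l, V) = l*(-3 + 4) = l*1 = l)
D(K) = -4 - 2*K (D(K) = -2*(2 + K) = -4 - 2*K)
r(p) = 4 + 3*p (r(p) = p - (-4 - 2*p) = p + (4 + 2*p) = 4 + 3*p)
(59 + r(5²))*130 = (59 + (4 + 3*5²))*130 = (59 + (4 + 3*25))*130 = (59 + (4 + 75))*130 = (59 + 79)*130 = 138*130 = 17940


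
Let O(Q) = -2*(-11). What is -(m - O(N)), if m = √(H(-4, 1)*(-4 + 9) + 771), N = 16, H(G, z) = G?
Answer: 22 - √751 ≈ -5.4044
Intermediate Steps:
O(Q) = 22
m = √751 (m = √(-4*(-4 + 9) + 771) = √(-4*5 + 771) = √(-20 + 771) = √751 ≈ 27.404)
-(m - O(N)) = -(√751 - 1*22) = -(√751 - 22) = -(-22 + √751) = 22 - √751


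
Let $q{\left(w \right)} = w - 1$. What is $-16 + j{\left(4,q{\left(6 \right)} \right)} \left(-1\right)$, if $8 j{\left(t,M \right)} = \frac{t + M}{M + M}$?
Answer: $- \frac{1289}{80} \approx -16.112$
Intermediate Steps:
$q{\left(w \right)} = -1 + w$ ($q{\left(w \right)} = w - 1 = -1 + w$)
$j{\left(t,M \right)} = \frac{M + t}{16 M}$ ($j{\left(t,M \right)} = \frac{\left(t + M\right) \frac{1}{M + M}}{8} = \frac{\left(M + t\right) \frac{1}{2 M}}{8} = \frac{\frac{1}{2} \frac{1}{M} \left(M + t\right)}{8} = \frac{M + t}{16 M}$)
$-16 + j{\left(4,q{\left(6 \right)} \right)} \left(-1\right) = -16 + \frac{\left(-1 + 6\right) + 4}{16 \left(-1 + 6\right)} \left(-1\right) = -16 + \frac{5 + 4}{16 \cdot 5} \left(-1\right) = -16 + \frac{1}{16} \cdot \frac{1}{5} \cdot 9 \left(-1\right) = -16 + \frac{9}{80} \left(-1\right) = -16 - \frac{9}{80} = - \frac{1289}{80}$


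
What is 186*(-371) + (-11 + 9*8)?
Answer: -68945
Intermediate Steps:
186*(-371) + (-11 + 9*8) = -69006 + (-11 + 72) = -69006 + 61 = -68945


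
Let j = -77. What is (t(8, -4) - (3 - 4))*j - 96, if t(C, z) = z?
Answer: 135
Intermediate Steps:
(t(8, -4) - (3 - 4))*j - 96 = (-4 - (3 - 4))*(-77) - 96 = (-4 - (-1))*(-77) - 96 = (-4 - 1*(-1))*(-77) - 96 = (-4 + 1)*(-77) - 96 = -3*(-77) - 96 = 231 - 96 = 135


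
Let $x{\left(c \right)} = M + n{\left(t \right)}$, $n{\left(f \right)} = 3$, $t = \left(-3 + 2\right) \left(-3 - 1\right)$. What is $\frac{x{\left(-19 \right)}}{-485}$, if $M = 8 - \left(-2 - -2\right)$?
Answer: $- \frac{11}{485} \approx -0.02268$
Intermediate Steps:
$t = 4$ ($t = \left(-1\right) \left(-4\right) = 4$)
$M = 8$ ($M = 8 - \left(-2 + 2\right) = 8 - 0 = 8 + 0 = 8$)
$x{\left(c \right)} = 11$ ($x{\left(c \right)} = 8 + 3 = 11$)
$\frac{x{\left(-19 \right)}}{-485} = \frac{11}{-485} = 11 \left(- \frac{1}{485}\right) = - \frac{11}{485}$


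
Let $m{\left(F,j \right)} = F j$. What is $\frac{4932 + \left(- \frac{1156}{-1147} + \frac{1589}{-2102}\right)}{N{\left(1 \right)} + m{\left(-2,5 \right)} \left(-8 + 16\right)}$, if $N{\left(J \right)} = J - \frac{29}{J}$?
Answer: $- \frac{440430731}{9643976} \approx -45.669$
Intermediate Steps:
$N{\left(J \right)} = J - \frac{29}{J}$
$\frac{4932 + \left(- \frac{1156}{-1147} + \frac{1589}{-2102}\right)}{N{\left(1 \right)} + m{\left(-2,5 \right)} \left(-8 + 16\right)} = \frac{4932 + \left(- \frac{1156}{-1147} + \frac{1589}{-2102}\right)}{\left(1 - \frac{29}{1}\right) + \left(-2\right) 5 \left(-8 + 16\right)} = \frac{4932 + \left(\left(-1156\right) \left(- \frac{1}{1147}\right) + 1589 \left(- \frac{1}{2102}\right)\right)}{\left(1 - 29\right) - 80} = \frac{4932 + \left(\frac{1156}{1147} - \frac{1589}{2102}\right)}{\left(1 - 29\right) - 80} = \frac{4932 + \frac{607329}{2410994}}{-28 - 80} = \frac{11891629737}{2410994 \left(-108\right)} = \frac{11891629737}{2410994} \left(- \frac{1}{108}\right) = - \frac{440430731}{9643976}$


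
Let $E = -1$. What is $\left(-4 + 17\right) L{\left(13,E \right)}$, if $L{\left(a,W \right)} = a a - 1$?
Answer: $2184$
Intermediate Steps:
$L{\left(a,W \right)} = -1 + a^{2}$ ($L{\left(a,W \right)} = a^{2} - 1 = -1 + a^{2}$)
$\left(-4 + 17\right) L{\left(13,E \right)} = \left(-4 + 17\right) \left(-1 + 13^{2}\right) = 13 \left(-1 + 169\right) = 13 \cdot 168 = 2184$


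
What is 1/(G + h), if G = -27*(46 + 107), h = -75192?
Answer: -1/79323 ≈ -1.2607e-5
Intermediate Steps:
G = -4131 (G = -27*153 = -4131)
1/(G + h) = 1/(-4131 - 75192) = 1/(-79323) = -1/79323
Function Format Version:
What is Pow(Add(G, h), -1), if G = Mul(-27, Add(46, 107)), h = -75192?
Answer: Rational(-1, 79323) ≈ -1.2607e-5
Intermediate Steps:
G = -4131 (G = Mul(-27, 153) = -4131)
Pow(Add(G, h), -1) = Pow(Add(-4131, -75192), -1) = Pow(-79323, -1) = Rational(-1, 79323)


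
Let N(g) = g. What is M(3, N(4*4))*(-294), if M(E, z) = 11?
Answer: -3234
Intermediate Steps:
M(3, N(4*4))*(-294) = 11*(-294) = -3234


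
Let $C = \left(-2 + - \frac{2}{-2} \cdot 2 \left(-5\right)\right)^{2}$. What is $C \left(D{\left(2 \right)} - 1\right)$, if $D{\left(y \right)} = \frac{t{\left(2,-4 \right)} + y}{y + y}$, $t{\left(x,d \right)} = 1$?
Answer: $-36$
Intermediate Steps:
$D{\left(y \right)} = \frac{1 + y}{2 y}$ ($D{\left(y \right)} = \frac{1 + y}{y + y} = \frac{1 + y}{2 y}$)
$C = 144$ ($C = \left(-2 + \left(-2\right) \left(- \frac{1}{2}\right) \left(-10\right)\right)^{2} = \left(-2 + 1 \left(-10\right)\right)^{2} = \left(-2 - 10\right)^{2} = \left(-12\right)^{2} = 144$)
$C \left(D{\left(2 \right)} - 1\right) = 144 \left(\frac{1 + 2}{2 \cdot 2} - 1\right) = 144 \left(\frac{1}{2} \cdot \frac{1}{2} \cdot 3 - 1\right) = 144 \left(\frac{3}{4} - 1\right) = 144 \left(- \frac{1}{4}\right) = -36$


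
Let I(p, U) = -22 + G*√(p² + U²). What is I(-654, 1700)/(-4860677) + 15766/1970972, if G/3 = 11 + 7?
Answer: 38338397483/4790129134022 - 108*√829429/4860677 ≈ -0.012232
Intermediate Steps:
G = 54 (G = 3*(11 + 7) = 3*18 = 54)
I(p, U) = -22 + 54*√(U² + p²) (I(p, U) = -22 + 54*√(p² + U²) = -22 + 54*√(U² + p²))
I(-654, 1700)/(-4860677) + 15766/1970972 = (-22 + 54*√(1700² + (-654)²))/(-4860677) + 15766/1970972 = (-22 + 54*√(2890000 + 427716))*(-1/4860677) + 15766*(1/1970972) = (-22 + 54*√3317716)*(-1/4860677) + 7883/985486 = (-22 + 54*(2*√829429))*(-1/4860677) + 7883/985486 = (-22 + 108*√829429)*(-1/4860677) + 7883/985486 = (22/4860677 - 108*√829429/4860677) + 7883/985486 = 38338397483/4790129134022 - 108*√829429/4860677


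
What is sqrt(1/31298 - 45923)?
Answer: I*sqrt(44984554462794)/31298 ≈ 214.3*I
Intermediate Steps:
sqrt(1/31298 - 45923) = sqrt(-1437298053/31298) = I*sqrt(44984554462794)/31298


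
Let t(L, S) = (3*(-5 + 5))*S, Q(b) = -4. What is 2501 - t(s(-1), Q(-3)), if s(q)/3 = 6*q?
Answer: 2501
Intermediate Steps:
s(q) = 18*q (s(q) = 3*(6*q) = 18*q)
t(L, S) = 0 (t(L, S) = (3*0)*S = 0*S = 0)
2501 - t(s(-1), Q(-3)) = 2501 - 1*0 = 2501 + 0 = 2501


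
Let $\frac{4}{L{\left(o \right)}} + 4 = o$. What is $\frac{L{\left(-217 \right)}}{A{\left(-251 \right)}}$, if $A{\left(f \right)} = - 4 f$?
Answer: $- \frac{1}{55471} \approx -1.8027 \cdot 10^{-5}$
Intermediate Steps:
$L{\left(o \right)} = \frac{4}{-4 + o}$
$\frac{L{\left(-217 \right)}}{A{\left(-251 \right)}} = \frac{4 \frac{1}{-4 - 217}}{\left(-4\right) \left(-251\right)} = \frac{4 \frac{1}{-221}}{1004} = 4 \left(- \frac{1}{221}\right) \frac{1}{1004} = \left(- \frac{4}{221}\right) \frac{1}{1004} = - \frac{1}{55471}$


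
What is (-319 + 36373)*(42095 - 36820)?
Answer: 190184850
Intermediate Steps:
(-319 + 36373)*(42095 - 36820) = 36054*5275 = 190184850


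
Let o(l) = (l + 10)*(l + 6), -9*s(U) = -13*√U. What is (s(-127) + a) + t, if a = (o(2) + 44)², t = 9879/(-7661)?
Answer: 150145721/7661 + 13*I*√127/9 ≈ 19599.0 + 16.278*I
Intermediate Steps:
s(U) = 13*√U/9 (s(U) = -(-13)*√U/9 = 13*√U/9)
o(l) = (6 + l)*(10 + l) (o(l) = (10 + l)*(6 + l) = (6 + l)*(10 + l))
t = -9879/7661 (t = 9879*(-1/7661) = -9879/7661 ≈ -1.2895)
a = 19600 (a = ((60 + 2² + 16*2) + 44)² = ((60 + 4 + 32) + 44)² = (96 + 44)² = 140² = 19600)
(s(-127) + a) + t = (13*√(-127)/9 + 19600) - 9879/7661 = (13*(I*√127)/9 + 19600) - 9879/7661 = (13*I*√127/9 + 19600) - 9879/7661 = (19600 + 13*I*√127/9) - 9879/7661 = 150145721/7661 + 13*I*√127/9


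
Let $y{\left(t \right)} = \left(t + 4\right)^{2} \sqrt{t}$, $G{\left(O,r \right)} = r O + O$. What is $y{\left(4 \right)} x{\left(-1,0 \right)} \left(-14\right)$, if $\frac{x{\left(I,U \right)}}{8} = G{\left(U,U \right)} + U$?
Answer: $0$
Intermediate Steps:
$G{\left(O,r \right)} = O + O r$ ($G{\left(O,r \right)} = O r + O = O + O r$)
$x{\left(I,U \right)} = 8 U + 8 U \left(1 + U\right)$ ($x{\left(I,U \right)} = 8 \left(U \left(1 + U\right) + U\right) = 8 \left(U + U \left(1 + U\right)\right) = 8 U + 8 U \left(1 + U\right)$)
$y{\left(t \right)} = \sqrt{t} \left(4 + t\right)^{2}$ ($y{\left(t \right)} = \left(4 + t\right)^{2} \sqrt{t} = \sqrt{t} \left(4 + t\right)^{2}$)
$y{\left(4 \right)} x{\left(-1,0 \right)} \left(-14\right) = \sqrt{4} \left(4 + 4\right)^{2} \cdot 8 \cdot 0 \left(2 + 0\right) \left(-14\right) = 2 \cdot 8^{2} \cdot 8 \cdot 0 \cdot 2 \left(-14\right) = 2 \cdot 64 \cdot 0 \left(-14\right) = 128 \cdot 0 \left(-14\right) = 0 \left(-14\right) = 0$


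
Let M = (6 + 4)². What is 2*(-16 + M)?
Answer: 168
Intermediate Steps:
M = 100 (M = 10² = 100)
2*(-16 + M) = 2*(-16 + 100) = 2*84 = 168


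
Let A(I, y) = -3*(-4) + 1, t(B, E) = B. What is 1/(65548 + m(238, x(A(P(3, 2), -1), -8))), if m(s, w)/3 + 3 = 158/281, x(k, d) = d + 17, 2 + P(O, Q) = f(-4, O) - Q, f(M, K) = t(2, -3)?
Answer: 281/18416933 ≈ 1.5258e-5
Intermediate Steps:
f(M, K) = 2
P(O, Q) = -Q (P(O, Q) = -2 + (2 - Q) = -Q)
A(I, y) = 13 (A(I, y) = 12 + 1 = 13)
x(k, d) = 17 + d
m(s, w) = -2055/281 (m(s, w) = -9 + 3*(158/281) = -9 + 474/281 = -2055/281)
1/(65548 + m(238, x(A(P(3, 2), -1), -8))) = 1/(65548 - 2055/281) = 1/(18416933/281) = 281/18416933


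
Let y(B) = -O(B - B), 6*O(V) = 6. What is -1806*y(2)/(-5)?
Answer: -1806/5 ≈ -361.20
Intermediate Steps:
O(V) = 1 (O(V) = (⅙)*6 = 1)
y(B) = -1 (y(B) = -1*1 = -1)
-1806*y(2)/(-5) = -(-1806)/(-5) = -(-1806)*(-1)/5 = -1806*⅕ = -1806/5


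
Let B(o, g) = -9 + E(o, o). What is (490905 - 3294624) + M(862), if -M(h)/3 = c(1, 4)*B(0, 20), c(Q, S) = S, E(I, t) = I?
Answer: -2803611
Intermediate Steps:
B(o, g) = -9 + o
M(h) = 108 (M(h) = -12*(-9 + 0) = -12*(-9) = -3*(-36) = 108)
(490905 - 3294624) + M(862) = (490905 - 3294624) + 108 = -2803719 + 108 = -2803611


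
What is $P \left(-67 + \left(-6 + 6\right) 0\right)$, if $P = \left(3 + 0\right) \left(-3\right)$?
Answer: $603$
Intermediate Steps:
$P = -9$ ($P = 3 \left(-3\right) = -9$)
$P \left(-67 + \left(-6 + 6\right) 0\right) = - 9 \left(-67 + \left(-6 + 6\right) 0\right) = - 9 \left(-67 + 0 \cdot 0\right) = - 9 \left(-67 + 0\right) = \left(-9\right) \left(-67\right) = 603$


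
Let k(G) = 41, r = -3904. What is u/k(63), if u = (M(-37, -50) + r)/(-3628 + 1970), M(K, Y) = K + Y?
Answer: 3991/67978 ≈ 0.058710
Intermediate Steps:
u = 3991/1658 (u = ((-37 - 50) - 3904)/(-3628 + 1970) = (-87 - 3904)/(-1658) = -3991*(-1/1658) = 3991/1658 ≈ 2.4071)
u/k(63) = (3991/1658)/41 = (3991/1658)*(1/41) = 3991/67978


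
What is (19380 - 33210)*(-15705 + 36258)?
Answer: -284247990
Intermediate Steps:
(19380 - 33210)*(-15705 + 36258) = -13830*20553 = -284247990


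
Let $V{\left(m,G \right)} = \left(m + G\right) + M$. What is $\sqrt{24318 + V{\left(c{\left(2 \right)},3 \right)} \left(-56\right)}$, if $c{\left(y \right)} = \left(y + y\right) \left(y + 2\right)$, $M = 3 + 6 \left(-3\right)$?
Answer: $\sqrt{24094} \approx 155.22$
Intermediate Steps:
$M = -15$ ($M = 3 - 18 = -15$)
$c{\left(y \right)} = 2 y \left(2 + y\right)$
$V{\left(m,G \right)} = -15 + G + m$ ($V{\left(m,G \right)} = \left(m + G\right) - 15 = \left(G + m\right) - 15 = -15 + G + m$)
$\sqrt{24318 + V{\left(c{\left(2 \right)},3 \right)} \left(-56\right)} = \sqrt{24318 + \left(-15 + 3 + 2 \cdot 2 \left(2 + 2\right)\right) \left(-56\right)} = \sqrt{24318 + \left(-15 + 3 + 2 \cdot 2 \cdot 4\right) \left(-56\right)} = \sqrt{24318 + \left(-15 + 3 + 16\right) \left(-56\right)} = \sqrt{24318 + 4 \left(-56\right)} = \sqrt{24318 - 224} = \sqrt{24094}$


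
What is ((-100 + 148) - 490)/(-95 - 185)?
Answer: 221/140 ≈ 1.5786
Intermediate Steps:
((-100 + 148) - 490)/(-95 - 185) = (48 - 490)/(-280) = -442*(-1/280) = 221/140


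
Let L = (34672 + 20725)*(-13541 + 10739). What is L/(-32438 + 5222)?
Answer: 25870399/4536 ≈ 5703.4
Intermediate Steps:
L = -155222394 (L = 55397*(-2802) = -155222394)
L/(-32438 + 5222) = -155222394/(-32438 + 5222) = -155222394/(-27216) = -155222394*(-1/27216) = 25870399/4536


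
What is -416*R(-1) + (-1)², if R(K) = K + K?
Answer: 833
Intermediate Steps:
R(K) = 2*K
-416*R(-1) + (-1)² = -832*(-1) + (-1)² = -416*(-2) + 1 = 832 + 1 = 833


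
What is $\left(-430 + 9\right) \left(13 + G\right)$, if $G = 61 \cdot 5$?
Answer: $-133878$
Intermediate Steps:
$G = 305$
$\left(-430 + 9\right) \left(13 + G\right) = \left(-430 + 9\right) \left(13 + 305\right) = \left(-421\right) 318 = -133878$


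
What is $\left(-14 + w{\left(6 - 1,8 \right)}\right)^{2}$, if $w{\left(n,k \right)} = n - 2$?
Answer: $121$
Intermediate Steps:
$w{\left(n,k \right)} = -2 + n$
$\left(-14 + w{\left(6 - 1,8 \right)}\right)^{2} = \left(-14 + \left(-2 + \left(6 - 1\right)\right)\right)^{2} = \left(-14 + \left(-2 + 5\right)\right)^{2} = \left(-14 + 3\right)^{2} = \left(-11\right)^{2} = 121$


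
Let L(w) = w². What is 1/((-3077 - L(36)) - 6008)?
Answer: -1/10381 ≈ -9.6330e-5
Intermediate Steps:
1/((-3077 - L(36)) - 6008) = 1/((-3077 - 1*36²) - 6008) = 1/((-3077 - 1*1296) - 6008) = 1/((-3077 - 1296) - 6008) = 1/(-4373 - 6008) = 1/(-10381) = -1/10381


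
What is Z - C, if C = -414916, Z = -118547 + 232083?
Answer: 528452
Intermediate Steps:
Z = 113536
Z - C = 113536 - 1*(-414916) = 113536 + 414916 = 528452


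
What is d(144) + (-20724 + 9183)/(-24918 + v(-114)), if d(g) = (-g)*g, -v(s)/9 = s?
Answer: -165137657/7964 ≈ -20736.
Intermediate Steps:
v(s) = -9*s
d(g) = -g²
d(144) + (-20724 + 9183)/(-24918 + v(-114)) = -1*144² + (-20724 + 9183)/(-24918 - 9*(-114)) = -1*20736 - 11541/(-24918 + 1026) = -20736 - 11541/(-23892) = -20736 - 11541*(-1/23892) = -20736 + 3847/7964 = -165137657/7964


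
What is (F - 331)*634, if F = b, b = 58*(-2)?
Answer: -283398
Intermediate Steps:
b = -116
F = -116
(F - 331)*634 = (-116 - 331)*634 = -447*634 = -283398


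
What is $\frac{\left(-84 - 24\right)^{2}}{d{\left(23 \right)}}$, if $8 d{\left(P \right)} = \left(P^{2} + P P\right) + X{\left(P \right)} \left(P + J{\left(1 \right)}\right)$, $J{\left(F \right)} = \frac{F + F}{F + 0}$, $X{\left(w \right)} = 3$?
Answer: $\frac{93312}{1133} \approx 82.358$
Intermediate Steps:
$J{\left(F \right)} = 2$ ($J{\left(F \right)} = \frac{2 F}{F} = 2$)
$d{\left(P \right)} = \frac{3}{4} + \frac{P^{2}}{4} + \frac{3 P}{8}$ ($d{\left(P \right)} = \frac{\left(P^{2} + P P\right) + 3 \left(P + 2\right)}{8} = \frac{\left(P^{2} + P^{2}\right) + 3 \left(2 + P\right)}{8} = \frac{2 P^{2} + \left(6 + 3 P\right)}{8} = \frac{6 + 2 P^{2} + 3 P}{8} = \frac{3}{4} + \frac{P^{2}}{4} + \frac{3 P}{8}$)
$\frac{\left(-84 - 24\right)^{2}}{d{\left(23 \right)}} = \frac{\left(-84 - 24\right)^{2}}{\frac{3}{4} + \frac{23^{2}}{4} + \frac{3}{8} \cdot 23} = \frac{\left(-108\right)^{2}}{\frac{3}{4} + \frac{1}{4} \cdot 529 + \frac{69}{8}} = \frac{11664}{\frac{3}{4} + \frac{529}{4} + \frac{69}{8}} = \frac{11664}{\frac{1133}{8}} = 11664 \cdot \frac{8}{1133} = \frac{93312}{1133}$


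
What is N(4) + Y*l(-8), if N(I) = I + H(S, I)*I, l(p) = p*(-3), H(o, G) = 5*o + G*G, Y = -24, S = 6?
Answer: -388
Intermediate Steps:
H(o, G) = G**2 + 5*o (H(o, G) = 5*o + G**2 = G**2 + 5*o)
l(p) = -3*p
N(I) = I + I*(30 + I**2) (N(I) = I + (I**2 + 5*6)*I = I + (I**2 + 30)*I = I + (30 + I**2)*I = I + I*(30 + I**2))
N(4) + Y*l(-8) = 4*(31 + 4**2) - (-72)*(-8) = 4*(31 + 16) - 24*24 = 4*47 - 576 = 188 - 576 = -388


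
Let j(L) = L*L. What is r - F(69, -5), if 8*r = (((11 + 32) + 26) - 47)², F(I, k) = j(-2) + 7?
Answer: 99/2 ≈ 49.500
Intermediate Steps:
j(L) = L²
F(I, k) = 11 (F(I, k) = (-2)² + 7 = 4 + 7 = 11)
r = 121/2 (r = (((11 + 32) + 26) - 47)²/8 = ((43 + 26) - 47)²/8 = (69 - 47)²/8 = (⅛)*22² = (⅛)*484 = 121/2 ≈ 60.500)
r - F(69, -5) = 121/2 - 1*11 = 121/2 - 11 = 99/2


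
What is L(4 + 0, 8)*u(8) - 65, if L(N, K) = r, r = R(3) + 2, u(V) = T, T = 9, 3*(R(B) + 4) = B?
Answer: -74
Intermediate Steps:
R(B) = -4 + B/3
u(V) = 9
r = -1 (r = (-4 + (⅓)*3) + 2 = (-4 + 1) + 2 = -3 + 2 = -1)
L(N, K) = -1
L(4 + 0, 8)*u(8) - 65 = -1*9 - 65 = -9 - 65 = -74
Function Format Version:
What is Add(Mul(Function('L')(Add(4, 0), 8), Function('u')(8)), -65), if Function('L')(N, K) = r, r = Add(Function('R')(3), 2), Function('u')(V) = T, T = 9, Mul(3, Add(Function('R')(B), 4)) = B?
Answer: -74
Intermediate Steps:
Function('R')(B) = Add(-4, Mul(Rational(1, 3), B))
Function('u')(V) = 9
r = -1 (r = Add(Add(-4, Mul(Rational(1, 3), 3)), 2) = Add(Add(-4, 1), 2) = Add(-3, 2) = -1)
Function('L')(N, K) = -1
Add(Mul(Function('L')(Add(4, 0), 8), Function('u')(8)), -65) = Add(Mul(-1, 9), -65) = Add(-9, -65) = -74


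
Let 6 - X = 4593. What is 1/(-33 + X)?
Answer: -1/4620 ≈ -0.00021645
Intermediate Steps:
X = -4587 (X = 6 - 1*4593 = 6 - 4593 = -4587)
1/(-33 + X) = 1/(-33 - 4587) = 1/(-4620) = -1/4620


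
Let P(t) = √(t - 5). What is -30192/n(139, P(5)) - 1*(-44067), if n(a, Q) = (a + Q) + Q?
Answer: 6095121/139 ≈ 43850.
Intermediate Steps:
P(t) = √(-5 + t)
n(a, Q) = a + 2*Q (n(a, Q) = (Q + a) + Q = a + 2*Q)
-30192/n(139, P(5)) - 1*(-44067) = -30192/(139 + 2*√(-5 + 5)) - 1*(-44067) = -30192/(139 + 2*√0) + 44067 = -30192/(139 + 2*0) + 44067 = -30192/(139 + 0) + 44067 = -30192/139 + 44067 = 6095121/139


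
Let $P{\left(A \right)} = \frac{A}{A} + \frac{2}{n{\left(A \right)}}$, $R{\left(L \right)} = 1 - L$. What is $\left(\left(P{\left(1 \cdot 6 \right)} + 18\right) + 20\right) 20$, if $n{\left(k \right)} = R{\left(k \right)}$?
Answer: $772$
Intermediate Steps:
$n{\left(k \right)} = 1 - k$
$P{\left(A \right)} = 1 + \frac{2}{1 - A}$ ($P{\left(A \right)} = \frac{A}{A} + \frac{2}{1 - A} = 1 + \frac{2}{1 - A}$)
$\left(\left(P{\left(1 \cdot 6 \right)} + 18\right) + 20\right) 20 = \left(\left(\frac{-3 + 1 \cdot 6}{-1 + 1 \cdot 6} + 18\right) + 20\right) 20 = \left(\left(\frac{-3 + 6}{-1 + 6} + 18\right) + 20\right) 20 = \left(\left(\frac{1}{5} \cdot 3 + 18\right) + 20\right) 20 = \left(\left(\frac{3}{5} + 18\right) + 20\right) 20 = \left(\frac{93}{5} + 20\right) 20 = \frac{193}{5} \cdot 20 = 772$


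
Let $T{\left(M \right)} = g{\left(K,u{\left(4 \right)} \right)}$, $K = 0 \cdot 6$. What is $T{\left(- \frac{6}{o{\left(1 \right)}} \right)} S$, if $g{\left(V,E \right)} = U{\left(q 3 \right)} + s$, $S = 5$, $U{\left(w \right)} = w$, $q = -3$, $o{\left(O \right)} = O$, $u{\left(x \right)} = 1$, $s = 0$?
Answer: $-45$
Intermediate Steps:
$K = 0$
$g{\left(V,E \right)} = -9$ ($g{\left(V,E \right)} = \left(-3\right) 3 + 0 = -9 + 0 = -9$)
$T{\left(M \right)} = -9$
$T{\left(- \frac{6}{o{\left(1 \right)}} \right)} S = \left(-9\right) 5 = -45$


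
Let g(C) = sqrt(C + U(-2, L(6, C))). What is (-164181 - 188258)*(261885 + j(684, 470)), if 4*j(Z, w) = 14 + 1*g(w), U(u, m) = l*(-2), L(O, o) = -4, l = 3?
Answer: -184599442103/2 - 352439*sqrt(29) ≈ -9.2302e+10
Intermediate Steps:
U(u, m) = -6 (U(u, m) = 3*(-2) = -6)
g(C) = sqrt(-6 + C) (g(C) = sqrt(C - 6) = sqrt(-6 + C))
j(Z, w) = 7/2 + sqrt(-6 + w)/4 (j(Z, w) = (14 + 1*sqrt(-6 + w))/4 = (14 + sqrt(-6 + w))/4 = 7/2 + sqrt(-6 + w)/4)
(-164181 - 188258)*(261885 + j(684, 470)) = (-164181 - 188258)*(261885 + (7/2 + sqrt(-6 + 470)/4)) = -352439*(261885 + (7/2 + sqrt(464)/4)) = -352439*(261885 + (7/2 + (4*sqrt(29))/4)) = -352439*(261885 + (7/2 + sqrt(29))) = -352439*(523777/2 + sqrt(29)) = -184599442103/2 - 352439*sqrt(29)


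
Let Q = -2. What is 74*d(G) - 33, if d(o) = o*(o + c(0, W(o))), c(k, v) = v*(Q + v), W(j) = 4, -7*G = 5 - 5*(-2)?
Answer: -47127/49 ≈ -961.78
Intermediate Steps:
G = -15/7 (G = -(5 - 5*(-2))/7 = -(5 + 10)/7 = -⅐*15 = -15/7 ≈ -2.1429)
c(k, v) = v*(-2 + v)
d(o) = o*(8 + o) (d(o) = o*(o + 4*(-2 + 4)) = o*(o + 4*2) = o*(o + 8) = o*(8 + o))
74*d(G) - 33 = 74*(-15*(8 - 15/7)/7) - 33 = 74*(-15/7*41/7) - 33 = 74*(-615/49) - 33 = -45510/49 - 33 = -47127/49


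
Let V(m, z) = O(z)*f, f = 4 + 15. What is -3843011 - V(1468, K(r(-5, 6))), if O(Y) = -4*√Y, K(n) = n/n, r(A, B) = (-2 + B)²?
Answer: -3842935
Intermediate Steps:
K(n) = 1
f = 19
V(m, z) = -76*√z (V(m, z) = -4*√z*19 = -76*√z)
-3843011 - V(1468, K(r(-5, 6))) = -3843011 - (-76)*√1 = -3843011 - (-76) = -3843011 - 1*(-76) = -3843011 + 76 = -3842935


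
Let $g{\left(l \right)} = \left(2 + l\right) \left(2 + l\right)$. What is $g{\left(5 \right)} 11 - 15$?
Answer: $524$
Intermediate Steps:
$g{\left(l \right)} = \left(2 + l\right)^{2}$
$g{\left(5 \right)} 11 - 15 = \left(2 + 5\right)^{2} \cdot 11 - 15 = 7^{2} \cdot 11 - 15 = 49 \cdot 11 - 15 = 539 - 15 = 524$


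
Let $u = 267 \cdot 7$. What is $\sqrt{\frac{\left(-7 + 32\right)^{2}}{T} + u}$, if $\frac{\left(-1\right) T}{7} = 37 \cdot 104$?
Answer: $\frac{\sqrt{339008139106}}{13468} \approx 43.232$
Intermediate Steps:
$T = -26936$ ($T = - 7 \cdot 37 \cdot 104 = \left(-7\right) 3848 = -26936$)
$u = 1869$
$\sqrt{\frac{\left(-7 + 32\right)^{2}}{T} + u} = \sqrt{\frac{\left(-7 + 32\right)^{2}}{-26936} + 1869} = \sqrt{25^{2} \left(- \frac{1}{26936}\right) + 1869} = \sqrt{625 \left(- \frac{1}{26936}\right) + 1869} = \sqrt{- \frac{625}{26936} + 1869} = \sqrt{\frac{50342759}{26936}} = \frac{\sqrt{339008139106}}{13468}$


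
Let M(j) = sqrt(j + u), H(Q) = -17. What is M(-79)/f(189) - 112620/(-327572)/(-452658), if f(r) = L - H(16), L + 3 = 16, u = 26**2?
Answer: -9385/12356507198 + sqrt(597)/30 ≈ 0.81445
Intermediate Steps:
u = 676
L = 13 (L = -3 + 16 = 13)
f(r) = 30 (f(r) = 13 - 1*(-17) = 13 + 17 = 30)
M(j) = sqrt(676 + j) (M(j) = sqrt(j + 676) = sqrt(676 + j))
M(-79)/f(189) - 112620/(-327572)/(-452658) = sqrt(676 - 79)/30 - 112620/(-327572)/(-452658) = sqrt(597)*(1/30) - 112620*(-1/327572)*(-1/452658) = sqrt(597)/30 + (28155/81893)*(-1/452658) = sqrt(597)/30 - 9385/12356507198 = -9385/12356507198 + sqrt(597)/30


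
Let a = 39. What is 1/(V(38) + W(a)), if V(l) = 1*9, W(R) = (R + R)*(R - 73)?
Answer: -1/2643 ≈ -0.00037836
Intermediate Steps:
W(R) = 2*R*(-73 + R) (W(R) = (2*R)*(-73 + R) = 2*R*(-73 + R))
V(l) = 9
1/(V(38) + W(a)) = 1/(9 + 2*39*(-73 + 39)) = 1/(9 + 2*39*(-34)) = 1/(9 - 2652) = 1/(-2643) = -1/2643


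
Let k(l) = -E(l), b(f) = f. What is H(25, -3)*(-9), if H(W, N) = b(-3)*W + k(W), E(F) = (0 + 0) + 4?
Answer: 711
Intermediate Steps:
E(F) = 4 (E(F) = 0 + 4 = 4)
k(l) = -4 (k(l) = -1*4 = -4)
H(W, N) = -4 - 3*W (H(W, N) = -3*W - 4 = -4 - 3*W)
H(25, -3)*(-9) = (-4 - 3*25)*(-9) = (-4 - 75)*(-9) = -79*(-9) = 711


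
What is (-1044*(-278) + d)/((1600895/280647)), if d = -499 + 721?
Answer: 81515043738/1600895 ≈ 50918.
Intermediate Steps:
d = 222
(-1044*(-278) + d)/((1600895/280647)) = (-1044*(-278) + 222)/((1600895/280647)) = (290232 + 222)/((1600895*(1/280647))) = 290454/(1600895/280647) = 290454*(280647/1600895) = 81515043738/1600895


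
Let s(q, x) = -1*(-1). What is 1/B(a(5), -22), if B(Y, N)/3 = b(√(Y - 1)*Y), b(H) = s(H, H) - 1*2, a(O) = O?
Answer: -⅓ ≈ -0.33333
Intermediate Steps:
s(q, x) = 1
b(H) = -1 (b(H) = 1 - 1*2 = 1 - 2 = -1)
B(Y, N) = -3 (B(Y, N) = 3*(-1) = -3)
1/B(a(5), -22) = 1/(-3) = -⅓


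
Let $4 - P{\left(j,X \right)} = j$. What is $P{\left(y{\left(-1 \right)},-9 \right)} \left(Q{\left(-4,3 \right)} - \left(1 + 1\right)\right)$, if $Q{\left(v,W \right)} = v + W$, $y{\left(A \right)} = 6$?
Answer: $6$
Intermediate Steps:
$P{\left(j,X \right)} = 4 - j$
$Q{\left(v,W \right)} = W + v$
$P{\left(y{\left(-1 \right)},-9 \right)} \left(Q{\left(-4,3 \right)} - \left(1 + 1\right)\right) = \left(4 - 6\right) \left(\left(3 - 4\right) - \left(1 + 1\right)\right) = \left(4 - 6\right) \left(-1 - 2\right) = - 2 \left(-1 - 2\right) = \left(-2\right) \left(-3\right) = 6$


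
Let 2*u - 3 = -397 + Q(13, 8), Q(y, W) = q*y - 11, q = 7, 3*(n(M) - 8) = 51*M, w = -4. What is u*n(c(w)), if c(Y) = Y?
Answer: 9420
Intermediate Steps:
n(M) = 8 + 17*M (n(M) = 8 + (51*M)/3 = 8 + 17*M)
Q(y, W) = -11 + 7*y (Q(y, W) = 7*y - 11 = -11 + 7*y)
u = -157 (u = 3/2 + (-397 + (-11 + 7*13))/2 = 3/2 + (-397 + (-11 + 91))/2 = 3/2 + (-397 + 80)/2 = 3/2 + (½)*(-317) = 3/2 - 317/2 = -157)
u*n(c(w)) = -157*(8 + 17*(-4)) = -157*(8 - 68) = -157*(-60) = 9420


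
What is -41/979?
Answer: -41/979 ≈ -0.041879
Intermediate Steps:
-41/979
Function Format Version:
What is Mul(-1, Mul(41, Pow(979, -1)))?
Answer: Rational(-41, 979) ≈ -0.041879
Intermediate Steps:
Mul(-1, Mul(41, Pow(979, -1))) = Mul(-1, Mul(41, Rational(1, 979))) = Mul(-1, Rational(41, 979)) = Rational(-41, 979)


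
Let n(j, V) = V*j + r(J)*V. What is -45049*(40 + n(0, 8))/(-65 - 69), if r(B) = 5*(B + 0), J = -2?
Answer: -900980/67 ≈ -13447.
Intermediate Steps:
r(B) = 5*B
n(j, V) = -10*V + V*j (n(j, V) = V*j + (5*(-2))*V = V*j - 10*V = -10*V + V*j)
-45049*(40 + n(0, 8))/(-65 - 69) = -45049*(40 + 8*(-10 + 0))/(-65 - 69) = -45049*(40 + 8*(-10))/(-134) = -45049*(40 - 80)*(-1)/134 = -(-1801960)*(-1)/134 = -45049*20/67 = -900980/67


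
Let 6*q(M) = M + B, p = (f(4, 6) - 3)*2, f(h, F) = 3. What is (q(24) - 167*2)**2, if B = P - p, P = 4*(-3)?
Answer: 110224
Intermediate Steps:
p = 0 (p = (3 - 3)*2 = 0*2 = 0)
P = -12
B = -12 (B = -12 - 1*0 = -12 + 0 = -12)
q(M) = -2 + M/6 (q(M) = (M - 12)/6 = (-12 + M)/6 = -2 + M/6)
(q(24) - 167*2)**2 = ((-2 + (1/6)*24) - 167*2)**2 = ((-2 + 4) - 334)**2 = (2 - 334)**2 = (-332)**2 = 110224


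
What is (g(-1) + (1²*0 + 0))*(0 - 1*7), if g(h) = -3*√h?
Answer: 21*I ≈ 21.0*I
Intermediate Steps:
(g(-1) + (1²*0 + 0))*(0 - 1*7) = (-3*I + (1²*0 + 0))*(0 - 1*7) = (-3*I + (1*0 + 0))*(0 - 7) = (-3*I + (0 + 0))*(-7) = (-3*I + 0)*(-7) = -3*I*(-7) = 21*I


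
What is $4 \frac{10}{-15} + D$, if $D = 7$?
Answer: $\frac{13}{3} \approx 4.3333$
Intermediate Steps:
$4 \frac{10}{-15} + D = 4 \frac{10}{-15} + 7 = 4 \cdot 10 \left(- \frac{1}{15}\right) + 7 = 4 \left(- \frac{2}{3}\right) + 7 = - \frac{8}{3} + 7 = \frac{13}{3}$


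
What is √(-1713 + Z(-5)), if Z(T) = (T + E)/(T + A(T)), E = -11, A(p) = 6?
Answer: I*√1729 ≈ 41.581*I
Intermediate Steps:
Z(T) = (-11 + T)/(6 + T) (Z(T) = (T - 11)/(T + 6) = (-11 + T)/(6 + T))
√(-1713 + Z(-5)) = √(-1713 + (-11 - 5)/(6 - 5)) = √(-1713 - 16/1) = √(-1713 + 1*(-16)) = √(-1713 - 16) = √(-1729) = I*√1729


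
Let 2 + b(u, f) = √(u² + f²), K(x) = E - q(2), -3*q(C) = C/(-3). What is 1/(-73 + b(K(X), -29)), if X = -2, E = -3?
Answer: -6075/386663 - 261*√82/386663 ≈ -0.021824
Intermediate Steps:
q(C) = C/9 (q(C) = -C/(3*(-3)) = -C*(-1)/(3*3) = -(-1)*C/9 = C/9)
K(x) = -29/9 (K(x) = -3 - 2/9 = -29/9)
b(u, f) = -2 + √(f² + u²) (b(u, f) = -2 + √(u² + f²) = -2 + √(f² + u²))
1/(-73 + b(K(X), -29)) = 1/(-73 + (-2 + √((-29)² + (-29/9)²))) = 1/(-73 + (-2 + √(841 + 841/81))) = 1/(-73 + (-2 + √(68962/81))) = 1/(-73 + (-2 + 29*√82/9)) = 1/(-75 + 29*√82/9)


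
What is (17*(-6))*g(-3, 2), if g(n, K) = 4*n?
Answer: 1224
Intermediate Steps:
(17*(-6))*g(-3, 2) = (17*(-6))*(4*(-3)) = -102*(-12) = 1224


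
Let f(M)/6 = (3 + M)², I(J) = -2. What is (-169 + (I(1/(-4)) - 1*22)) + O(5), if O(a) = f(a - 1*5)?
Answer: -139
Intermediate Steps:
f(M) = 6*(3 + M)²
O(a) = 6*(-2 + a)² (O(a) = 6*(3 + (a - 1*5))² = 6*(3 + (a - 5))² = 6*(3 + (-5 + a))² = 6*(-2 + a)²)
(-169 + (I(1/(-4)) - 1*22)) + O(5) = (-169 + (-2 - 1*22)) + 6*(-2 + 5)² = (-169 + (-2 - 22)) + 6*3² = (-169 - 24) + 6*9 = -193 + 54 = -139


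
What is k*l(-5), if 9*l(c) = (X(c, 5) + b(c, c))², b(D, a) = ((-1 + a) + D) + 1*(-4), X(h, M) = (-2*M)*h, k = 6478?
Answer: 7935550/9 ≈ 8.8173e+5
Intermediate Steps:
X(h, M) = -2*M*h
b(D, a) = -5 + D + a (b(D, a) = (-1 + D + a) - 4 = -5 + D + a)
l(c) = (-5 - 8*c)²/9 (l(c) = (-2*5*c + (-5 + c + c))²/9 = (-10*c + (-5 + 2*c))²/9 = (-5 - 8*c)²/9)
k*l(-5) = 6478*((5 + 8*(-5))²/9) = 6478*((5 - 40)²/9) = 6478*((⅑)*(-35)²) = 6478*((⅑)*1225) = 6478*(1225/9) = 7935550/9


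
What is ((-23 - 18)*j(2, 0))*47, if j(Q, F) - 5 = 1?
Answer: -11562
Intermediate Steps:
j(Q, F) = 6 (j(Q, F) = 5 + 1 = 6)
((-23 - 18)*j(2, 0))*47 = ((-23 - 18)*6)*47 = -41*6*47 = -246*47 = -11562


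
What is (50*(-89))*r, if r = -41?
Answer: 182450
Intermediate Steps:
(50*(-89))*r = (50*(-89))*(-41) = -4450*(-41) = 182450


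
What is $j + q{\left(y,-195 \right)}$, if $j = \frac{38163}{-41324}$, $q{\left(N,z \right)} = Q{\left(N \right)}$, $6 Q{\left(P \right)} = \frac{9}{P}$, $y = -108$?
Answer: $- \frac{697265}{743832} \approx -0.9374$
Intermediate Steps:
$Q{\left(P \right)} = \frac{3}{2 P}$ ($Q{\left(P \right)} = \frac{9 \frac{1}{P}}{6} = \frac{3}{2 P}$)
$q{\left(N,z \right)} = \frac{3}{2 N}$
$j = - \frac{38163}{41324}$ ($j = 38163 \left(- \frac{1}{41324}\right) = - \frac{38163}{41324} \approx -0.92351$)
$j + q{\left(y,-195 \right)} = - \frac{38163}{41324} + \frac{3}{2 \left(-108\right)} = - \frac{38163}{41324} + \frac{3}{2} \left(- \frac{1}{108}\right) = - \frac{38163}{41324} - \frac{1}{72} = - \frac{697265}{743832}$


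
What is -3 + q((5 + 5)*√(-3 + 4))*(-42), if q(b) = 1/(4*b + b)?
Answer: -96/25 ≈ -3.8400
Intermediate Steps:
q(b) = 1/(5*b)
-3 + q((5 + 5)*√(-3 + 4))*(-42) = -3 + (1/(5*(((5 + 5)*√(-3 + 4)))))*(-42) = -3 + (1/(5*((10*√1))))*(-42) = -3 + (1/(5*((10*1))))*(-42) = -3 + ((⅕)/10)*(-42) = -3 + ((⅕)*(⅒))*(-42) = -3 + (1/50)*(-42) = -3 - 21/25 = -96/25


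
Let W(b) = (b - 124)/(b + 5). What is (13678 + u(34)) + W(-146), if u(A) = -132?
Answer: 636752/47 ≈ 13548.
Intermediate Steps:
W(b) = (-124 + b)/(5 + b)
(13678 + u(34)) + W(-146) = (13678 - 132) + (-124 - 146)/(5 - 146) = 13546 - 270/(-141) = 13546 - 1/141*(-270) = 13546 + 90/47 = 636752/47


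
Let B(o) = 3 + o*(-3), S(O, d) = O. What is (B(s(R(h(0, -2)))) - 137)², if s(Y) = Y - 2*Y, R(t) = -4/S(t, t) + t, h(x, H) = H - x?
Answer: 17956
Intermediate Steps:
R(t) = t - 4/t (R(t) = -4/t + t = t - 4/t)
s(Y) = -Y
B(o) = 3 - 3*o
(B(s(R(h(0, -2)))) - 137)² = ((3 - (-3)*((-2 - 1*0) - 4/(-2 - 1*0))) - 137)² = ((3 - (-3)*((-2 + 0) - 4/(-2 + 0))) - 137)² = ((3 - (-3)*(-2 - 4/(-2))) - 137)² = ((3 - (-3)*(-2 - 4*(-½))) - 137)² = ((3 - (-3)*(-2 + 2)) - 137)² = ((3 - (-3)*0) - 137)² = ((3 - 3*0) - 137)² = ((3 + 0) - 137)² = (3 - 137)² = (-134)² = 17956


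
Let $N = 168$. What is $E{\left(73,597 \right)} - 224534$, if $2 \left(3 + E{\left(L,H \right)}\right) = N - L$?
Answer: $- \frac{448979}{2} \approx -2.2449 \cdot 10^{5}$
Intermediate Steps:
$E{\left(L,H \right)} = 81 - \frac{L}{2}$ ($E{\left(L,H \right)} = -3 + \frac{168 - L}{2} = -3 - \left(-84 + \frac{L}{2}\right) = 81 - \frac{L}{2}$)
$E{\left(73,597 \right)} - 224534 = \left(81 - \frac{73}{2}\right) - 224534 = \frac{89}{2} - 224534 = - \frac{448979}{2}$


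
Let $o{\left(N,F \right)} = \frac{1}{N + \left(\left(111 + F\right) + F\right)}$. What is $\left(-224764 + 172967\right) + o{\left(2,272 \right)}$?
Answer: $- \frac{34030628}{657} \approx -51797.0$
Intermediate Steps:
$o{\left(N,F \right)} = \frac{1}{111 + N + 2 F}$ ($o{\left(N,F \right)} = \frac{1}{N + \left(111 + 2 F\right)} = \frac{1}{111 + N + 2 F}$)
$\left(-224764 + 172967\right) + o{\left(2,272 \right)} = \left(-224764 + 172967\right) + \frac{1}{111 + 2 + 2 \cdot 272} = -51797 + \frac{1}{111 + 2 + 544} = -51797 + \frac{1}{657} = - \frac{34030628}{657}$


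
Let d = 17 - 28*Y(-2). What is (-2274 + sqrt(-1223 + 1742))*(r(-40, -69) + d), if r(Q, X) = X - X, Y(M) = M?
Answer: -166002 + 73*sqrt(519) ≈ -1.6434e+5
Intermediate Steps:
r(Q, X) = 0
d = 73 (d = 17 - 28*(-2) = 17 + 56 = 73)
(-2274 + sqrt(-1223 + 1742))*(r(-40, -69) + d) = (-2274 + sqrt(-1223 + 1742))*(0 + 73) = (-2274 + sqrt(519))*73 = -166002 + 73*sqrt(519)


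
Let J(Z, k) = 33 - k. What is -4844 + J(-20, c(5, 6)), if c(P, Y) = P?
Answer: -4816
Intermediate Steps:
-4844 + J(-20, c(5, 6)) = -4844 + (33 - 1*5) = -4844 + (33 - 5) = -4844 + 28 = -4816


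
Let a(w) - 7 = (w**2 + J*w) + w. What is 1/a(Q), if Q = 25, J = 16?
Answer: 1/1057 ≈ 0.00094607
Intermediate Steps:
a(w) = 7 + w**2 + 17*w (a(w) = 7 + ((w**2 + 16*w) + w) = 7 + (w**2 + 17*w) = 7 + w**2 + 17*w)
1/a(Q) = 1/(7 + 25**2 + 17*25) = 1/(7 + 625 + 425) = 1/1057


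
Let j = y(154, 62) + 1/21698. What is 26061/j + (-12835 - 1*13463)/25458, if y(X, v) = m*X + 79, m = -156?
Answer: -1558840429567/734829059329 ≈ -2.1214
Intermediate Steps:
y(X, v) = 79 - 156*X (y(X, v) = -156*X + 79 = 79 - 156*X)
j = -519558609/21698 (j = (79 - 156*154) + 1/21698 = (79 - 24024) + 1/21698 = -23945 + 1/21698 = -519558609/21698 ≈ -23945.)
26061/j + (-12835 - 1*13463)/25458 = 26061/(-519558609/21698) + (-12835 - 1*13463)/25458 = 26061*(-21698/519558609) + (-12835 - 13463)*(1/25458) = -188490526/173186203 - 26298*1/25458 = -188490526/173186203 - 4383/4243 = -1558840429567/734829059329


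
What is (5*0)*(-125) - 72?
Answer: -72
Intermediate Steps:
(5*0)*(-125) - 72 = 0*(-125) - 72 = 0 - 72 = -72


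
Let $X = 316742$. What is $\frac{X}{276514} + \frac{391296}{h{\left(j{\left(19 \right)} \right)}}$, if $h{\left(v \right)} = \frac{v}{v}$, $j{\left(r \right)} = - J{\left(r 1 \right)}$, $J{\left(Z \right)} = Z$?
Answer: $\frac{54099569443}{138257} \approx 3.913 \cdot 10^{5}$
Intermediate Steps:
$j{\left(r \right)} = - r$ ($j{\left(r \right)} = - r 1 = - r$)
$h{\left(v \right)} = 1$
$\frac{X}{276514} + \frac{391296}{h{\left(j{\left(19 \right)} \right)}} = \frac{316742}{276514} + \frac{391296}{1} = 316742 \cdot \frac{1}{276514} + 391296 \cdot 1 = \frac{158371}{138257} + 391296 = \frac{54099569443}{138257}$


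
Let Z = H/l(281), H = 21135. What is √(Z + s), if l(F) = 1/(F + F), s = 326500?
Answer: √12204370 ≈ 3493.5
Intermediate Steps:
l(F) = 1/(2*F)
Z = 11877870 (Z = 21135/(((½)/281)) = 21135/(((½)*(1/281))) = 21135/(1/562) = 21135*562 = 11877870)
√(Z + s) = √(11877870 + 326500) = √12204370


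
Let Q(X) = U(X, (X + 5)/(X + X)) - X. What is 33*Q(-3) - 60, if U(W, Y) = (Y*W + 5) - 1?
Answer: 204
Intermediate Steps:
U(W, Y) = 4 + W*Y (U(W, Y) = (W*Y + 5) - 1 = (5 + W*Y) - 1 = 4 + W*Y)
Q(X) = 13/2 - X/2 (Q(X) = (4 + X*((X + 5)/(X + X))) - X = (4 + X*((5 + X)/((2*X)))) - X = (4 + X*((5 + X)*(1/(2*X)))) - X = (4 + X*((5 + X)/(2*X))) - X = (4 + (5/2 + X/2)) - X = (13/2 + X/2) - X = 13/2 - X/2)
33*Q(-3) - 60 = 33*(13/2 - ½*(-3)) - 60 = 33*(13/2 + 3/2) - 60 = 33*8 - 60 = 264 - 60 = 204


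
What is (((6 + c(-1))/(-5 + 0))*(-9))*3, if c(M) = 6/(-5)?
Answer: 648/25 ≈ 25.920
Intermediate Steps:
c(M) = -6/5 (c(M) = 6*(-⅕) = -6/5)
(((6 + c(-1))/(-5 + 0))*(-9))*3 = (((6 - 6/5)/(-5 + 0))*(-9))*3 = (((24/5)/(-5))*(-9))*3 = (((24/5)*(-⅕))*(-9))*3 = -24/25*(-9)*3 = (216/25)*3 = 648/25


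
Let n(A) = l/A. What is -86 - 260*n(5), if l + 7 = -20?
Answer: 1318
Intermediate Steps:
l = -27 (l = -7 - 20 = -27)
n(A) = -27/A
-86 - 260*n(5) = -86 - (-7020)/5 = -86 - 260*(-27/5) = -86 + 1404 = 1318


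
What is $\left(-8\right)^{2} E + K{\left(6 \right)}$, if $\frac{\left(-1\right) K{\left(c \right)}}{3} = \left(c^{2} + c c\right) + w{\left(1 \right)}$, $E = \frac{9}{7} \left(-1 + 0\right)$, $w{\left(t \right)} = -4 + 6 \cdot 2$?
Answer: $- \frac{2256}{7} \approx -322.29$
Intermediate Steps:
$w{\left(t \right)} = 8$ ($w{\left(t \right)} = -4 + 12 = 8$)
$E = - \frac{9}{7}$ ($E = 9 \cdot \frac{1}{7} \left(-1\right) = \frac{9}{7} \left(-1\right) = - \frac{9}{7} \approx -1.2857$)
$K{\left(c \right)} = -24 - 6 c^{2}$ ($K{\left(c \right)} = - 3 \left(\left(c^{2} + c c\right) + 8\right) = - 3 \left(\left(c^{2} + c^{2}\right) + 8\right) = - 3 \left(2 c^{2} + 8\right) = - 3 \left(8 + 2 c^{2}\right) = -24 - 6 c^{2}$)
$\left(-8\right)^{2} E + K{\left(6 \right)} = \left(-8\right)^{2} \left(- \frac{9}{7}\right) - \left(24 + 6 \cdot 6^{2}\right) = 64 \left(- \frac{9}{7}\right) - 240 = - \frac{576}{7} - 240 = - \frac{2256}{7}$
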